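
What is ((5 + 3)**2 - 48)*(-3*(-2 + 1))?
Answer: 48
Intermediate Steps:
((5 + 3)**2 - 48)*(-3*(-2 + 1)) = (8**2 - 48)*(-3*(-1)) = (64 - 48)*3 = 16*3 = 48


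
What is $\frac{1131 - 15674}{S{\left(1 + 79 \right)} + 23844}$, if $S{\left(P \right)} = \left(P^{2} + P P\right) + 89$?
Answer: $- \frac{14543}{36733} \approx -0.39591$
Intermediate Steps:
$S{\left(P \right)} = 89 + 2 P^{2}$ ($S{\left(P \right)} = \left(P^{2} + P^{2}\right) + 89 = 2 P^{2} + 89 = 89 + 2 P^{2}$)
$\frac{1131 - 15674}{S{\left(1 + 79 \right)} + 23844} = \frac{1131 - 15674}{\left(89 + 2 \left(1 + 79\right)^{2}\right) + 23844} = - \frac{14543}{\left(89 + 2 \cdot 80^{2}\right) + 23844} = - \frac{14543}{\left(89 + 2 \cdot 6400\right) + 23844} = - \frac{14543}{\left(89 + 12800\right) + 23844} = - \frac{14543}{12889 + 23844} = - \frac{14543}{36733}$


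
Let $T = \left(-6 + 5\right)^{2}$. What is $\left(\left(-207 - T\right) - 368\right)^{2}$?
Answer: $331776$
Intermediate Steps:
$T = 1$ ($T = \left(-1\right)^{2} = 1$)
$\left(\left(-207 - T\right) - 368\right)^{2} = \left(\left(-207 - 1\right) - 368\right)^{2} = \left(-208 - 368\right)^{2} = \left(-576\right)^{2} = 331776$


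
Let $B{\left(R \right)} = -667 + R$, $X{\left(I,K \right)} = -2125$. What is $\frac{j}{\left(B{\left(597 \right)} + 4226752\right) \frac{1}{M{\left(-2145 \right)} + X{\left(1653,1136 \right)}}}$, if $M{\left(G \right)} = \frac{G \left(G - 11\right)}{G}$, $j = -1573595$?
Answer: $\frac{2245520065}{1408894} \approx 1593.8$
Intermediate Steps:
$M{\left(G \right)} = -11 + G$ ($M{\left(G \right)} = \frac{G \left(-11 + G\right)}{G} = -11 + G$)
$\frac{j}{\left(B{\left(597 \right)} + 4226752\right) \frac{1}{M{\left(-2145 \right)} + X{\left(1653,1136 \right)}}} = - \frac{1573595}{\left(\left(-667 + 597\right) + 4226752\right) \frac{1}{\left(-11 - 2145\right) - 2125}} = - \frac{1573595}{\left(-70 + 4226752\right) \frac{1}{-2156 - 2125}} = - \frac{1573595}{4226682 \frac{1}{-4281}} = - \frac{1573595}{4226682 \left(- \frac{1}{4281}\right)} = - \frac{1573595}{- \frac{1408894}{1427}} = \left(-1573595\right) \left(- \frac{1427}{1408894}\right) = \frac{2245520065}{1408894}$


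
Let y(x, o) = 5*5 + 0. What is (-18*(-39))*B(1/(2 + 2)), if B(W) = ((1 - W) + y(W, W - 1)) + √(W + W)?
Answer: 36153/2 + 351*√2 ≈ 18573.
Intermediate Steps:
y(x, o) = 25 (y(x, o) = 25 + 0 = 25)
B(W) = 26 - W + √2*√W (B(W) = ((1 - W) + 25) + √(W + W) = (26 - W) + √(2*W) = (26 - W) + √2*√W = 26 - W + √2*√W)
(-18*(-39))*B(1/(2 + 2)) = (-18*(-39))*(26 - 1/(2 + 2) + √2*√(1/(2 + 2))) = 702*(26 - 1/4 + √2*√(1/4)) = 702*(26 - 1*¼ + √2*√(¼)) = 702*(26 - ¼ + √2*(½)) = 702*(26 - ¼ + √2/2) = 702*(103/4 + √2/2) = 36153/2 + 351*√2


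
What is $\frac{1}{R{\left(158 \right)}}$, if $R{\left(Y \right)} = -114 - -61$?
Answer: $- \frac{1}{53} \approx -0.018868$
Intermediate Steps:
$R{\left(Y \right)} = -53$ ($R{\left(Y \right)} = -114 + 61 = -53$)
$\frac{1}{R{\left(158 \right)}} = \frac{1}{-53} = - \frac{1}{53}$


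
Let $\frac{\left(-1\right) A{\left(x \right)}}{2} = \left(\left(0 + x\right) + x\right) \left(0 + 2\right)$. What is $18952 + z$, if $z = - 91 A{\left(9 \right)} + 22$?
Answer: $25526$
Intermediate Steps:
$A{\left(x \right)} = - 8 x$ ($A{\left(x \right)} = - 2 \left(\left(0 + x\right) + x\right) \left(0 + 2\right) = - 2 \left(x + x\right) 2 = - 2 \cdot 2 x 2 = - 2 \cdot 4 x = - 8 x$)
$z = 6574$ ($z = - 91 \left(\left(-8\right) 9\right) + 22 = \left(-91\right) \left(-72\right) + 22 = 6552 + 22 = 6574$)
$18952 + z = 18952 + 6574 = 25526$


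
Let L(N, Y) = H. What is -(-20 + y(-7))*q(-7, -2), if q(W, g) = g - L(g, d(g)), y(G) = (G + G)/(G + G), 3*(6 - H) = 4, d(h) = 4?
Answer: -380/3 ≈ -126.67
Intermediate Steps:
H = 14/3 (H = 6 - 1/3*4 = 6 - 4/3 = 14/3 ≈ 4.6667)
y(G) = 1 (y(G) = (2*G)/((2*G)) = (2*G)*(1/(2*G)) = 1)
L(N, Y) = 14/3
q(W, g) = -14/3 + g (q(W, g) = g - 1*14/3 = g - 14/3 = -14/3 + g)
-(-20 + y(-7))*q(-7, -2) = -(-20 + 1)*(-14/3 - 2) = -(-19)*(-20)/3 = -1*380/3 = -380/3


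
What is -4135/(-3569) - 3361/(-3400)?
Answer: 26054409/12134600 ≈ 2.1471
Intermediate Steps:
-4135/(-3569) - 3361/(-3400) = -4135*(-1/3569) - 3361*(-1/3400) = 4135/3569 + 3361/3400 = 26054409/12134600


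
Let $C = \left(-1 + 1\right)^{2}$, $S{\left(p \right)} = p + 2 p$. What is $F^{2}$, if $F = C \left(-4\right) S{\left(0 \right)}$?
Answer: $0$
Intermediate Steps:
$S{\left(p \right)} = 3 p$
$C = 0$ ($C = 0^{2} = 0$)
$F = 0$ ($F = 0 \left(-4\right) 3 \cdot 0 = 0 \cdot 0 = 0$)
$F^{2} = 0^{2} = 0$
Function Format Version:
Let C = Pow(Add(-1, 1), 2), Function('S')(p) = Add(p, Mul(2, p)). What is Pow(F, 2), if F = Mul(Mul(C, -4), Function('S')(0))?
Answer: 0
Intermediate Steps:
Function('S')(p) = Mul(3, p)
C = 0 (C = Pow(0, 2) = 0)
F = 0 (F = Mul(Mul(0, -4), Mul(3, 0)) = Mul(0, 0) = 0)
Pow(F, 2) = Pow(0, 2) = 0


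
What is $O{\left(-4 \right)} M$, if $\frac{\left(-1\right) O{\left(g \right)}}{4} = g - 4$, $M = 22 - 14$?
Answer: $256$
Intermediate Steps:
$M = 8$
$O{\left(g \right)} = 16 - 4 g$ ($O{\left(g \right)} = - 4 \left(g - 4\right) = - 4 \left(-4 + g\right) = 16 - 4 g$)
$O{\left(-4 \right)} M = \left(16 - -16\right) 8 = \left(16 + 16\right) 8 = 32 \cdot 8 = 256$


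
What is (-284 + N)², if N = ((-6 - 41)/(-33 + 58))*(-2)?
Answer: 49084036/625 ≈ 78535.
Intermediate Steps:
N = 94/25 (N = -47/25*(-2) = 94/25 ≈ 3.7600)
(-284 + N)² = (-284 + 94/25)² = (-7006/25)² = 49084036/625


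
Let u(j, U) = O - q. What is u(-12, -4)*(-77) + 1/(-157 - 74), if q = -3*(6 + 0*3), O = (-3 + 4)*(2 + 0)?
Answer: -355741/231 ≈ -1540.0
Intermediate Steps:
O = 2 (O = 1*2 = 2)
q = -18 (q = -3*(6 + 0) = -3*6 = -18)
u(j, U) = 20 (u(j, U) = 2 - 1*(-18) = 2 + 18 = 20)
u(-12, -4)*(-77) + 1/(-157 - 74) = 20*(-77) + 1/(-157 - 74) = -1540 + 1/(-231) = -1540 - 1/231 = -355741/231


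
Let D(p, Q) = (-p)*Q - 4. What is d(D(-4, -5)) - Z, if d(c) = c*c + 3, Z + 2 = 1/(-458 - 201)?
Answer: 382880/659 ≈ 581.00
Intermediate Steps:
Z = -1319/659 (Z = -2 + 1/(-458 - 201) = -2 + 1/(-659) = -2 - 1/659 = -1319/659 ≈ -2.0015)
D(p, Q) = -4 - Q*p (D(p, Q) = -Q*p - 4 = -4 - Q*p)
d(c) = 3 + c**2 (d(c) = c**2 + 3 = 3 + c**2)
d(D(-4, -5)) - Z = (3 + (-4 - 1*(-5)*(-4))**2) - 1*(-1319/659) = (3 + (-4 - 20)**2) + 1319/659 = (3 + (-24)**2) + 1319/659 = (3 + 576) + 1319/659 = 579 + 1319/659 = 382880/659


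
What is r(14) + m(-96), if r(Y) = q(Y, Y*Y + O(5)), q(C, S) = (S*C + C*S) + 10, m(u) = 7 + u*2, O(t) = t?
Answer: 5453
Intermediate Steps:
m(u) = 7 + 2*u
q(C, S) = 10 + 2*C*S (q(C, S) = (C*S + C*S) + 10 = 2*C*S + 10 = 10 + 2*C*S)
r(Y) = 10 + 2*Y*(5 + Y²) (r(Y) = 10 + 2*Y*(Y*Y + 5) = 10 + 2*Y*(Y² + 5) = 10 + 2*Y*(5 + Y²))
r(14) + m(-96) = (10 + 2*14*(5 + 14²)) + (7 + 2*(-96)) = (10 + 2*14*(5 + 196)) + (7 - 192) = (10 + 2*14*201) - 185 = (10 + 5628) - 185 = 5638 - 185 = 5453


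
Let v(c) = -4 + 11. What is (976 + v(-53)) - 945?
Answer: 38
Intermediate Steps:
v(c) = 7
(976 + v(-53)) - 945 = (976 + 7) - 945 = 983 - 945 = 38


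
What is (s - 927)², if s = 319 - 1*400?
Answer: 1016064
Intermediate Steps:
s = -81 (s = 319 - 400 = -81)
(s - 927)² = (-81 - 927)² = (-1008)² = 1016064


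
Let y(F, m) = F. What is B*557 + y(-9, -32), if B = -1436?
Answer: -799861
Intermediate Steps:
B*557 + y(-9, -32) = -1436*557 - 9 = -799852 - 9 = -799861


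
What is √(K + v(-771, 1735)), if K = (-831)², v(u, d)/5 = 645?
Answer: √693786 ≈ 832.94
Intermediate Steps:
v(u, d) = 3225 (v(u, d) = 5*645 = 3225)
K = 690561
√(K + v(-771, 1735)) = √(690561 + 3225) = √693786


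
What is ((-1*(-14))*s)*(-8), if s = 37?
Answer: -4144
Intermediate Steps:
((-1*(-14))*s)*(-8) = (-1*(-14)*37)*(-8) = (14*37)*(-8) = 518*(-8) = -4144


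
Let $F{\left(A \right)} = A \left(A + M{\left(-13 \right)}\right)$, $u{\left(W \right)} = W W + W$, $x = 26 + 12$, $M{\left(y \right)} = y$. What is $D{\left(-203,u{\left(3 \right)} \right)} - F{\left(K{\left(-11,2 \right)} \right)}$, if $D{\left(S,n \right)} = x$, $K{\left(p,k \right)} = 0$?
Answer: $38$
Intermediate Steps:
$x = 38$
$u{\left(W \right)} = W + W^{2}$ ($u{\left(W \right)} = W^{2} + W = W + W^{2}$)
$F{\left(A \right)} = A \left(-13 + A\right)$ ($F{\left(A \right)} = A \left(A - 13\right) = A \left(-13 + A\right)$)
$D{\left(S,n \right)} = 38$
$D{\left(-203,u{\left(3 \right)} \right)} - F{\left(K{\left(-11,2 \right)} \right)} = 38 - 0 \left(-13 + 0\right) = 38 - 0 \left(-13\right) = 38 - 0 = 38 + 0 = 38$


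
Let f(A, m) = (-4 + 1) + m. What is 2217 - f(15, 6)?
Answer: 2214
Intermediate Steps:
f(A, m) = -3 + m
2217 - f(15, 6) = 2217 - (-3 + 6) = 2217 - 1*3 = 2217 - 3 = 2214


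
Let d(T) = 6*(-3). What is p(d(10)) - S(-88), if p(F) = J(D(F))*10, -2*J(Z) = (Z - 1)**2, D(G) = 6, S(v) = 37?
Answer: -162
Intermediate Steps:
J(Z) = -(-1 + Z)**2/2 (J(Z) = -(Z - 1)**2/2 = -(-1 + Z)**2/2)
d(T) = -18
p(F) = -125 (p(F) = -(-1 + 6)**2/2*10 = -1/2*5**2*10 = -1/2*25*10 = -25/2*10 = -125)
p(d(10)) - S(-88) = -125 - 1*37 = -125 - 37 = -162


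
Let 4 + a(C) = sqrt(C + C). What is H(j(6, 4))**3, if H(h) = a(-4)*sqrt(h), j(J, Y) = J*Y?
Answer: 1536*sqrt(6) + 7680*I*sqrt(3) ≈ 3762.4 + 13302.0*I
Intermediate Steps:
a(C) = -4 + sqrt(2)*sqrt(C) (a(C) = -4 + sqrt(C + C) = -4 + sqrt(2*C) = -4 + sqrt(2)*sqrt(C))
H(h) = sqrt(h)*(-4 + 2*I*sqrt(2)) (H(h) = (-4 + sqrt(2)*sqrt(-4))*sqrt(h) = (-4 + sqrt(2)*(2*I))*sqrt(h) = (-4 + 2*I*sqrt(2))*sqrt(h) = sqrt(h)*(-4 + 2*I*sqrt(2)))
H(j(6, 4))**3 = (2*sqrt(6*4)*(-2 + I*sqrt(2)))**3 = (2*sqrt(24)*(-2 + I*sqrt(2)))**3 = (2*(2*sqrt(6))*(-2 + I*sqrt(2)))**3 = (4*sqrt(6)*(-2 + I*sqrt(2)))**3 = 384*sqrt(6)*(-2 + I*sqrt(2))**3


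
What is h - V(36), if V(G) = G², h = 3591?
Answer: 2295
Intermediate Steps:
h - V(36) = 3591 - 1*36² = 3591 - 1*1296 = 3591 - 1296 = 2295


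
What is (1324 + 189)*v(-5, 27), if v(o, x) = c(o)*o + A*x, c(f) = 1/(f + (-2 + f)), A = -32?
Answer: -15679219/12 ≈ -1.3066e+6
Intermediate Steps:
c(f) = 1/(-2 + 2*f)
v(o, x) = -32*x + o/(2*(-1 + o)) (v(o, x) = (1/(2*(-1 + o)))*o - 32*x = o/(2*(-1 + o)) - 32*x = -32*x + o/(2*(-1 + o)))
(1324 + 189)*v(-5, 27) = (1324 + 189)*((-5 - 64*27*(-1 - 5))/(2*(-1 - 5))) = 1513*((1/2)*(-5 - 64*27*(-6))/(-6)) = 1513*((1/2)*(-1/6)*(-5 + 10368)) = 1513*((1/2)*(-1/6)*10363) = 1513*(-10363/12) = -15679219/12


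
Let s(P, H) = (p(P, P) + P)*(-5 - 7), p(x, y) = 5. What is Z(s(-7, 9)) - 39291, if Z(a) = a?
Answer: -39267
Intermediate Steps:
s(P, H) = -60 - 12*P (s(P, H) = (5 + P)*(-5 - 7) = (5 + P)*(-12) = -60 - 12*P)
Z(s(-7, 9)) - 39291 = (-60 - 12*(-7)) - 39291 = (-60 + 84) - 39291 = 24 - 39291 = -39267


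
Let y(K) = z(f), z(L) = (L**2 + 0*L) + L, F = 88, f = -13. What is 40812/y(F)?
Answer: 3401/13 ≈ 261.62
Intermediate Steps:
z(L) = L + L**2 (z(L) = (L**2 + 0) + L = L**2 + L = L + L**2)
y(K) = 156 (y(K) = -13*(1 - 13) = -13*(-12) = 156)
40812/y(F) = 40812/156 = 40812*(1/156) = 3401/13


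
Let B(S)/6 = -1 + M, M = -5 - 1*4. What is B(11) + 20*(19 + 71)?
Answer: 1740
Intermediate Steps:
M = -9 (M = -5 - 4 = -9)
B(S) = -60 (B(S) = 6*(-1 - 9) = 6*(-10) = -60)
B(11) + 20*(19 + 71) = -60 + 20*(19 + 71) = -60 + 20*90 = -60 + 1800 = 1740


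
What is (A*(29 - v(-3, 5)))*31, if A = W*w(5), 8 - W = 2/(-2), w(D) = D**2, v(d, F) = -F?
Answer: 237150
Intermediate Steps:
W = 9 (W = 8 - 2/(-2) = 8 - 2*(-1)/2 = 8 - 1*(-1) = 8 + 1 = 9)
A = 225 (A = 9*5**2 = 9*25 = 225)
(A*(29 - v(-3, 5)))*31 = (225*(29 - (-1)*5))*31 = (225*(29 - 1*(-5)))*31 = (225*(29 + 5))*31 = (225*34)*31 = 7650*31 = 237150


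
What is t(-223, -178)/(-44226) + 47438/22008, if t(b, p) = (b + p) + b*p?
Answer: 14681341/11587212 ≈ 1.2670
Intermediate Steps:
t(b, p) = b + p + b*p
t(-223, -178)/(-44226) + 47438/22008 = (-223 - 178 - 223*(-178))/(-44226) + 47438/22008 = (-223 - 178 + 39694)*(-1/44226) + 47438*(1/22008) = 39293*(-1/44226) + 23719/11004 = -39293/44226 + 23719/11004 = 14681341/11587212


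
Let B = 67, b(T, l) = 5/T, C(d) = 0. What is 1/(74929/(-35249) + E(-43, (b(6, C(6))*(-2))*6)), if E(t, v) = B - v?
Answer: 35249/2639244 ≈ 0.013356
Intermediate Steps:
E(t, v) = 67 - v
1/(74929/(-35249) + E(-43, (b(6, C(6))*(-2))*6)) = 1/(74929/(-35249) + (67 - (5/6)*(-2)*6)) = 1/(74929*(-1/35249) + (67 - (5*(⅙))*(-2)*6)) = 1/(-74929/35249 + (67 - (⅚)*(-2)*6)) = 1/(-74929/35249 + (67 - (-5)*6/3)) = 1/(-74929/35249 + (67 - 1*(-10))) = 1/(-74929/35249 + (67 + 10)) = 1/(-74929/35249 + 77) = 1/(2639244/35249) = 35249/2639244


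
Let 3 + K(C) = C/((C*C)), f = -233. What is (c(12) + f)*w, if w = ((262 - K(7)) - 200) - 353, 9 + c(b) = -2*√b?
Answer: 488114/7 + 8068*√3/7 ≈ 71727.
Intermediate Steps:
c(b) = -9 - 2*√b
K(C) = -3 + 1/C (K(C) = -3 + C/((C*C)) = -3 + C/(C²) = -3 + C/C² = -3 + 1/C)
w = -2017/7 (w = ((262 - (-3 + 1/7)) - 200) - 353 = ((262 - (-3 + ⅐)) - 200) - 353 = ((262 - 1*(-20/7)) - 200) - 353 = ((262 + 20/7) - 200) - 353 = (1854/7 - 200) - 353 = 454/7 - 353 = -2017/7 ≈ -288.14)
(c(12) + f)*w = ((-9 - 4*√3) - 233)*(-2017/7) = (-242 - 4*√3)*(-2017/7) = 488114/7 + 8068*√3/7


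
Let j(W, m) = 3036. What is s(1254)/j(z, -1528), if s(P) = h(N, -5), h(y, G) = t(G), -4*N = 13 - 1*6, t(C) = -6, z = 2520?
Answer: -1/506 ≈ -0.0019763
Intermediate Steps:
N = -7/4 (N = -(13 - 1*6)/4 = -(13 - 6)/4 = -1/4*7 = -7/4 ≈ -1.7500)
h(y, G) = -6
s(P) = -6
s(1254)/j(z, -1528) = -6/3036 = -6*1/3036 = -1/506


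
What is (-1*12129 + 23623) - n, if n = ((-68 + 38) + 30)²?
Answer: 11494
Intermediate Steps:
n = 0 (n = (-30 + 30)² = 0² = 0)
(-1*12129 + 23623) - n = (-1*12129 + 23623) - 1*0 = (-12129 + 23623) + 0 = 11494 + 0 = 11494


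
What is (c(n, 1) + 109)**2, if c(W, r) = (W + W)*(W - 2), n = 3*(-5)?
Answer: 383161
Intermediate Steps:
n = -15
c(W, r) = 2*W*(-2 + W) (c(W, r) = (2*W)*(-2 + W) = 2*W*(-2 + W))
(c(n, 1) + 109)**2 = (2*(-15)*(-2 - 15) + 109)**2 = (2*(-15)*(-17) + 109)**2 = (510 + 109)**2 = 619**2 = 383161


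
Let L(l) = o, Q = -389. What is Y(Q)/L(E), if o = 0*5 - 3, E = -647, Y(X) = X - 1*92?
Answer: 481/3 ≈ 160.33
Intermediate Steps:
Y(X) = -92 + X (Y(X) = X - 92 = -92 + X)
o = -3 (o = 0 - 3 = -3)
L(l) = -3
Y(Q)/L(E) = (-92 - 389)/(-3) = -481*(-⅓) = 481/3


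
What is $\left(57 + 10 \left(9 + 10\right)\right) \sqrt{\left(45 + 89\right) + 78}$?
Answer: $494 \sqrt{53} \approx 3596.4$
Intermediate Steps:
$\left(57 + 10 \left(9 + 10\right)\right) \sqrt{\left(45 + 89\right) + 78} = \left(57 + 10 \cdot 19\right) \sqrt{134 + 78} = \left(57 + 190\right) \sqrt{212} = 247 \cdot 2 \sqrt{53} = 494 \sqrt{53}$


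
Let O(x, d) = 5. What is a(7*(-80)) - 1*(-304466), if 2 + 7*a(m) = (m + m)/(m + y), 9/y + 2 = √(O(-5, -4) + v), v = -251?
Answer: 167134079653820/548941687 - 1440*I*√246/78420241 ≈ 3.0447e+5 - 0.00028801*I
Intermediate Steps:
y = 9/(-2 + I*√246) (y = 9/(-2 + √(5 - 251)) = 9/(-2 + √(-246)) = 9/(-2 + I*√246) ≈ -0.072 - 0.56464*I)
a(m) = -2/7 + 2*m/(7*(-9/125 + m - 9*I*√246/250)) (a(m) = -2/7 + ((m + m)/(m + (-9/125 - 9*I*√246/250)))/7 = -2/7 + ((2*m)/(-9/125 + m - 9*I*√246/250))/7 = -2/7 + (2*m/(-9/125 + m - 9*I*√246/250))/7 = -2/7 + 2*m/(7*(-9/125 + m - 9*I*√246/250)))
a(7*(-80)) - 1*(-304466) = 18/(7*(-9 + (7*(-80))*(2 - I*√246))) - 1*(-304466) = 18/(7*(-9 - 560*(2 - I*√246))) + 304466 = 18/(7*(-9 + (-1120 + 560*I*√246))) + 304466 = 18/(7*(-1129 + 560*I*√246)) + 304466 = 304466 + 18/(7*(-1129 + 560*I*√246))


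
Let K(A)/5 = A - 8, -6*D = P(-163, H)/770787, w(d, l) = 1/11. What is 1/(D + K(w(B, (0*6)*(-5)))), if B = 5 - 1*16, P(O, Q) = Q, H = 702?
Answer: -942073/37254848 ≈ -0.025287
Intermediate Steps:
B = -11 (B = 5 - 16 = -11)
w(d, l) = 1/11
D = -13/85643 (D = -117/770787 = -⅙*78/85643 = -13/85643 ≈ -0.00015179)
K(A) = -40 + 5*A (K(A) = 5*(A - 8) = 5*(-8 + A) = -40 + 5*A)
1/(D + K(w(B, (0*6)*(-5)))) = 1/(-13/85643 + (-40 + 5*(1/11))) = 1/(-13/85643 + (-40 + 5/11)) = 1/(-13/85643 - 435/11) = 1/(-37254848/942073) = -942073/37254848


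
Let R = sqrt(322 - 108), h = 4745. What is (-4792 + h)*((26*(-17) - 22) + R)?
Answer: 21808 - 47*sqrt(214) ≈ 21120.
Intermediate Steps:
R = sqrt(214) ≈ 14.629
(-4792 + h)*((26*(-17) - 22) + R) = (-4792 + 4745)*((26*(-17) - 22) + sqrt(214)) = -47*((-442 - 22) + sqrt(214)) = -47*(-464 + sqrt(214)) = 21808 - 47*sqrt(214)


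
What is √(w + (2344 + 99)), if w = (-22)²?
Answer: √2927 ≈ 54.102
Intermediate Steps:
w = 484
√(w + (2344 + 99)) = √(484 + (2344 + 99)) = √(484 + 2443) = √2927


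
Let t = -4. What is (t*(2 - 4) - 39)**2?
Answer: 961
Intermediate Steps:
(t*(2 - 4) - 39)**2 = (-4*(2 - 4) - 39)**2 = (-4*(-2) - 39)**2 = (8 - 39)**2 = (-31)**2 = 961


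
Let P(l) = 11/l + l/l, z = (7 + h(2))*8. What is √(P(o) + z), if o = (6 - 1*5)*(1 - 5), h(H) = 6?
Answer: √409/2 ≈ 10.112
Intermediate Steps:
z = 104 (z = (7 + 6)*8 = 13*8 = 104)
o = -4 (o = (6 - 5)*(-4) = 1*(-4) = -4)
P(l) = 1 + 11/l (P(l) = 11/l + 1 = 1 + 11/l)
√(P(o) + z) = √((11 - 4)/(-4) + 104) = √(-¼*7 + 104) = √(-7/4 + 104) = √(409/4) = √409/2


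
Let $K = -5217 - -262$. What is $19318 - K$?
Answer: $24273$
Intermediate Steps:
$K = -4955$ ($K = -5217 + 262 = -4955$)
$19318 - K = 19318 - -4955 = 19318 + 4955 = 24273$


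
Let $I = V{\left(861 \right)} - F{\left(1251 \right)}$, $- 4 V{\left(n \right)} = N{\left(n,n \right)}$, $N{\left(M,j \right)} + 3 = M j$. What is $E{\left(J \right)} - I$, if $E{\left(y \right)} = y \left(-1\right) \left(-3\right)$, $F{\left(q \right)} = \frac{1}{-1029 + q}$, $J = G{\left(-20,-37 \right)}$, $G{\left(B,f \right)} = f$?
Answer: $\frac{20559254}{111} \approx 1.8522 \cdot 10^{5}$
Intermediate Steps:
$N{\left(M,j \right)} = -3 + M j$
$V{\left(n \right)} = \frac{3}{4} - \frac{n^{2}}{4}$ ($V{\left(n \right)} = - \frac{-3 + n n}{4} = - \frac{-3 + n^{2}}{4} = \frac{3}{4} - \frac{n^{2}}{4}$)
$J = -37$
$I = - \frac{20571575}{111}$ ($I = \left(\frac{3}{4} - \frac{861^{2}}{4}\right) - \frac{1}{-1029 + 1251} = \left(\frac{3}{4} - \frac{741321}{4}\right) - \frac{1}{222} = - \frac{370659}{2} - \frac{1}{222} = - \frac{20571575}{111} \approx -1.8533 \cdot 10^{5}$)
$E{\left(y \right)} = 3 y$ ($E{\left(y \right)} = - y \left(-3\right) = 3 y$)
$E{\left(J \right)} - I = 3 \left(-37\right) - - \frac{20571575}{111} = -111 + \frac{20571575}{111} = \frac{20559254}{111}$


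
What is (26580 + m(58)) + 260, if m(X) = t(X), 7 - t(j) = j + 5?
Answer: 26784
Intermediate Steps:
t(j) = 2 - j (t(j) = 7 - (j + 5) = 7 - (5 + j) = 7 + (-5 - j) = 2 - j)
m(X) = 2 - X
(26580 + m(58)) + 260 = (26580 + (2 - 1*58)) + 260 = (26580 + (2 - 58)) + 260 = (26580 - 56) + 260 = 26524 + 260 = 26784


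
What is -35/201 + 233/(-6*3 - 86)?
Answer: -50473/20904 ≈ -2.4145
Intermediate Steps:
-35/201 + 233/(-6*3 - 86) = -35*1/201 + 233/(-18 - 86) = -35/201 + 233/(-104) = -35/201 + 233*(-1/104) = -35/201 - 233/104 = -50473/20904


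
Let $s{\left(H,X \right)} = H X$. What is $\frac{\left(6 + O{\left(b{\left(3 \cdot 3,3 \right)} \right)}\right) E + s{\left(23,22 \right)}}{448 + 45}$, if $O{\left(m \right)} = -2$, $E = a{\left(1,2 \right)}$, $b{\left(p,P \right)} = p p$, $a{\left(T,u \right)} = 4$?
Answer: $\frac{18}{17} \approx 1.0588$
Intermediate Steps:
$b{\left(p,P \right)} = p^{2}$
$E = 4$
$\frac{\left(6 + O{\left(b{\left(3 \cdot 3,3 \right)} \right)}\right) E + s{\left(23,22 \right)}}{448 + 45} = \frac{\left(6 - 2\right) 4 + 23 \cdot 22}{448 + 45} = \frac{4 \cdot 4 + 506}{493} = \left(16 + 506\right) \frac{1}{493} = 522 \cdot \frac{1}{493} = \frac{18}{17}$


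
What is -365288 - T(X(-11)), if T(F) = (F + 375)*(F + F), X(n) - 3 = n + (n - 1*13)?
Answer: -343336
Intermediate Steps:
X(n) = -10 + 2*n (X(n) = 3 + (n + (n - 1*13)) = 3 + (n + (n - 13)) = 3 + (n + (-13 + n)) = 3 + (-13 + 2*n) = -10 + 2*n)
T(F) = 2*F*(375 + F) (T(F) = (375 + F)*(2*F) = 2*F*(375 + F))
-365288 - T(X(-11)) = -365288 - 2*(-10 + 2*(-11))*(375 + (-10 + 2*(-11))) = -365288 - 2*(-10 - 22)*(375 + (-10 - 22)) = -365288 - 2*(-32)*(375 - 32) = -365288 - 2*(-32)*343 = -365288 - 1*(-21952) = -365288 + 21952 = -343336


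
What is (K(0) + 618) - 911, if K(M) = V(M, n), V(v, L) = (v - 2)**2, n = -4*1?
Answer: -289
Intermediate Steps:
n = -4
V(v, L) = (-2 + v)**2
K(M) = (-2 + M)**2
(K(0) + 618) - 911 = ((-2 + 0)**2 + 618) - 911 = ((-2)**2 + 618) - 911 = (4 + 618) - 911 = 622 - 911 = -289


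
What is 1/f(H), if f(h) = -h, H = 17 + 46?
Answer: -1/63 ≈ -0.015873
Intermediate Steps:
H = 63
1/f(H) = 1/(-1*63) = 1/(-63) = -1/63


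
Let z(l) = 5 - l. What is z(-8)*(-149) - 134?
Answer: -2071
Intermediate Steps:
z(-8)*(-149) - 134 = (5 - 1*(-8))*(-149) - 134 = (5 + 8)*(-149) - 134 = 13*(-149) - 134 = -1937 - 134 = -2071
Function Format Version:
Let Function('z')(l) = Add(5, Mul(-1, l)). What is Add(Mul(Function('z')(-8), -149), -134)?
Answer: -2071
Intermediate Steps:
Add(Mul(Function('z')(-8), -149), -134) = Add(Mul(Add(5, Mul(-1, -8)), -149), -134) = Add(Mul(Add(5, 8), -149), -134) = Add(Mul(13, -149), -134) = Add(-1937, -134) = -2071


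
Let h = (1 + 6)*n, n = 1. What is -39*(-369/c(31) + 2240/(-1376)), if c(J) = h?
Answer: 637923/301 ≈ 2119.3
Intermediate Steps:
h = 7 (h = (1 + 6)*1 = 7*1 = 7)
c(J) = 7
-39*(-369/c(31) + 2240/(-1376)) = -39*(-369/7 + 2240/(-1376)) = -39*(-369*1/7 + 2240*(-1/1376)) = -39*(-369/7 - 70/43) = -39*(-16357/301) = 637923/301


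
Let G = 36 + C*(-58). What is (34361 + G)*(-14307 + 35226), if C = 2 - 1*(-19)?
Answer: 694071501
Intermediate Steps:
C = 21 (C = 2 + 19 = 21)
G = -1182 (G = 36 + 21*(-58) = 36 - 1218 = -1182)
(34361 + G)*(-14307 + 35226) = (34361 - 1182)*(-14307 + 35226) = 33179*20919 = 694071501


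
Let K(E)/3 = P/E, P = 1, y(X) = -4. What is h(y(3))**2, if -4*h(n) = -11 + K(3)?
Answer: 25/4 ≈ 6.2500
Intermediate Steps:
K(E) = 3/E (K(E) = 3*(1/E) = 3/E)
h(n) = 5/2 (h(n) = -(-11 + 3/3)/4 = -(-11 + 3*(1/3))/4 = -(-11 + 1)/4 = -1/4*(-10) = 5/2)
h(y(3))**2 = (5/2)**2 = 25/4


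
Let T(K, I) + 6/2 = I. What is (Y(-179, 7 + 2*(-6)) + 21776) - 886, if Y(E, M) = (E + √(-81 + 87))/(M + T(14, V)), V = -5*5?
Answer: 689549/33 - √6/33 ≈ 20895.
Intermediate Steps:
V = -25
T(K, I) = -3 + I
Y(E, M) = (E + √6)/(-28 + M) (Y(E, M) = (E + √(-81 + 87))/(M + (-3 - 25)) = (E + √6)/(M - 28) = (E + √6)/(-28 + M))
(Y(-179, 7 + 2*(-6)) + 21776) - 886 = ((-179 + √6)/(-28 + (7 + 2*(-6))) + 21776) - 886 = ((-179 + √6)/(-28 + (7 - 12)) + 21776) - 886 = ((-179 + √6)/(-28 - 5) + 21776) - 886 = ((-179 + √6)/(-33) + 21776) - 886 = (-(-179 + √6)/33 + 21776) - 886 = ((179/33 - √6/33) + 21776) - 886 = (718787/33 - √6/33) - 886 = 689549/33 - √6/33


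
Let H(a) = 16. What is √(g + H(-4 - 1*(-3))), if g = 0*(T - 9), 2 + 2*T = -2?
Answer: 4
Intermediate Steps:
T = -2 (T = -1 + (½)*(-2) = -1 - 1 = -2)
g = 0 (g = 0*(-2 - 9) = 0*(-11) = 0)
√(g + H(-4 - 1*(-3))) = √(0 + 16) = √16 = 4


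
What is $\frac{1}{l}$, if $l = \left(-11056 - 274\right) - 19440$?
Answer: $- \frac{1}{30770} \approx -3.2499 \cdot 10^{-5}$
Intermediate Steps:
$l = -30770$ ($l = -11330 - 19440 = -30770$)
$\frac{1}{l} = \frac{1}{-30770} = - \frac{1}{30770}$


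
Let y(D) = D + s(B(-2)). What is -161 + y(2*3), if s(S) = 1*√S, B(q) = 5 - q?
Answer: -155 + √7 ≈ -152.35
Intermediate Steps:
s(S) = √S
y(D) = D + √7 (y(D) = D + √(5 - 1*(-2)) = D + √(5 + 2) = D + √7)
-161 + y(2*3) = -161 + (2*3 + √7) = -161 + (6 + √7) = -155 + √7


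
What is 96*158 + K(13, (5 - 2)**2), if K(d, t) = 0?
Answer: 15168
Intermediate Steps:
96*158 + K(13, (5 - 2)**2) = 96*158 + 0 = 15168 + 0 = 15168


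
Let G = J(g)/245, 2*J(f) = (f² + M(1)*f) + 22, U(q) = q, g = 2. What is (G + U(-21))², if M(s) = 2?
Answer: 1052676/2401 ≈ 438.43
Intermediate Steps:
J(f) = 11 + f + f²/2 (J(f) = ((f² + 2*f) + 22)/2 = (22 + f² + 2*f)/2 = 11 + f + f²/2)
G = 3/49 (G = (11 + 2 + (½)*2²)/245 = (11 + 2 + (½)*4)*(1/245) = (11 + 2 + 2)*(1/245) = 15*(1/245) = 3/49 ≈ 0.061224)
(G + U(-21))² = (3/49 - 21)² = (-1026/49)² = 1052676/2401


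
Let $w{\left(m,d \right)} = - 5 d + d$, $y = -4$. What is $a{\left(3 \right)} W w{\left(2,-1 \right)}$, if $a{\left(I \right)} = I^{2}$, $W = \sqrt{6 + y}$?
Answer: $36 \sqrt{2} \approx 50.912$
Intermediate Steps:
$w{\left(m,d \right)} = - 4 d$
$W = \sqrt{2}$ ($W = \sqrt{6 - 4} = \sqrt{2} \approx 1.4142$)
$a{\left(3 \right)} W w{\left(2,-1 \right)} = 3^{2} \sqrt{2} \left(\left(-4\right) \left(-1\right)\right) = 9 \sqrt{2} \cdot 4 = 36 \sqrt{2}$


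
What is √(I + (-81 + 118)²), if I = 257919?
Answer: 2*√64822 ≈ 509.20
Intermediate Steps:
√(I + (-81 + 118)²) = √(257919 + (-81 + 118)²) = √(257919 + 37²) = √(257919 + 1369) = √259288 = 2*√64822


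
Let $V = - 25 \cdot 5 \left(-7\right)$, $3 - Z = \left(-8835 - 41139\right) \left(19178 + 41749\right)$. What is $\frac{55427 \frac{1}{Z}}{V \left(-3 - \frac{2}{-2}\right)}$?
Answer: $- \frac{55427}{5328340326750} \approx -1.0402 \cdot 10^{-8}$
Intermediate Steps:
$Z = 3044765901$ ($Z = 3 - \left(-8835 - 41139\right) \left(19178 + 41749\right) = 3 - \left(-49974\right) 60927 = 3 - -3044765898 = 3 + 3044765898 = 3044765901$)
$V = 875$ ($V = \left(-25\right) \left(-35\right) = 875$)
$\frac{55427 \frac{1}{Z}}{V \left(-3 - \frac{2}{-2}\right)} = \frac{55427 \cdot \frac{1}{3044765901}}{875 \left(-3 - \frac{2}{-2}\right)} = \frac{55427 \cdot \frac{1}{3044765901}}{875 \left(-3 - -1\right)} = \frac{55427}{3044765901 \cdot 875 \left(-3 + 1\right)} = \frac{55427}{3044765901 \cdot 875 \left(-2\right)} = \frac{55427}{3044765901 \left(-1750\right)} = \frac{55427}{3044765901} \left(- \frac{1}{1750}\right) = - \frac{55427}{5328340326750}$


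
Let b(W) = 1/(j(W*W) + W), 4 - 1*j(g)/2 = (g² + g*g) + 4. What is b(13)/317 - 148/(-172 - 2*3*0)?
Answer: 1339815356/1557082761 ≈ 0.86047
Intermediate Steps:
j(g) = -4*g² (j(g) = 8 - 2*((g² + g*g) + 4) = 8 - 2*((g² + g²) + 4) = 8 - 2*(2*g² + 4) = 8 - 2*(4 + 2*g²) = 8 + (-8 - 4*g²) = -4*g²)
b(W) = 1/(W - 4*W⁴) (b(W) = 1/(-4*W⁴ + W) = 1/(W - 4*W⁴))
b(13)/317 - 148/(-172 - 2*3*0) = -1/(-1*13 + 4*13⁴)/317 - 148/(-172 - 2*3*0) = -1/(-13 + 4*28561)*(1/317) - 148/(-172 - 6*0) = -1/(-13 + 114244)*(1/317) - 148/(-172 + 0) = -1/114231*(1/317) - 148/(-172) = -1*1/114231*(1/317) - 148*(-1/172) = -1/114231*1/317 + 37/43 = -1/36211227 + 37/43 = 1339815356/1557082761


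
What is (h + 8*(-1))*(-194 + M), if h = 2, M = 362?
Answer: -1008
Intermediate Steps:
(h + 8*(-1))*(-194 + M) = (2 + 8*(-1))*(-194 + 362) = (2 - 8)*168 = -6*168 = -1008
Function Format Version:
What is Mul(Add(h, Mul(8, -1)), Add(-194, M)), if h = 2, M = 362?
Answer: -1008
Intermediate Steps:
Mul(Add(h, Mul(8, -1)), Add(-194, M)) = Mul(Add(2, Mul(8, -1)), Add(-194, 362)) = Mul(Add(2, -8), 168) = Mul(-6, 168) = -1008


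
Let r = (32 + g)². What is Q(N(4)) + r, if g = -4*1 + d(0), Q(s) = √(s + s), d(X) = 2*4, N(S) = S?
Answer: 1296 + 2*√2 ≈ 1298.8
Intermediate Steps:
d(X) = 8
Q(s) = √2*√s (Q(s) = √(2*s) = √2*√s)
g = 4 (g = -4*1 + 8 = -4 + 8 = 4)
r = 1296 (r = (32 + 4)² = 36² = 1296)
Q(N(4)) + r = √2*√4 + 1296 = √2*2 + 1296 = 2*√2 + 1296 = 1296 + 2*√2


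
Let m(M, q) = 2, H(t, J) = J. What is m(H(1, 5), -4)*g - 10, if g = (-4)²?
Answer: 22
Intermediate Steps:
g = 16
m(H(1, 5), -4)*g - 10 = 2*16 - 10 = 32 - 10 = 22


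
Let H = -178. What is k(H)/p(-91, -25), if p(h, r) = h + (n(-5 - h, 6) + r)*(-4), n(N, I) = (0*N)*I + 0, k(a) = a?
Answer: -178/9 ≈ -19.778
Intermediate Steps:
n(N, I) = 0 (n(N, I) = 0*I + 0 = 0 + 0 = 0)
p(h, r) = h - 4*r (p(h, r) = h + (0 + r)*(-4) = h + r*(-4) = h - 4*r)
k(H)/p(-91, -25) = -178/(-91 - 4*(-25)) = -178/(-91 + 100) = -178/9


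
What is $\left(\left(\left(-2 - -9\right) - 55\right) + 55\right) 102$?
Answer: $714$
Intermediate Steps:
$\left(\left(\left(-2 - -9\right) - 55\right) + 55\right) 102 = \left(\left(\left(-2 + 9\right) - 55\right) + 55\right) 102 = \left(\left(7 - 55\right) + 55\right) 102 = \left(-48 + 55\right) 102 = 7 \cdot 102 = 714$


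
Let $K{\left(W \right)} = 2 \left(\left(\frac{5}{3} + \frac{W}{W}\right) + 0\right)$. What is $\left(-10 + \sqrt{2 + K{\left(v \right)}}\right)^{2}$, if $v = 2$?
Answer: $\frac{\left(30 - \sqrt{66}\right)^{2}}{9} \approx 53.173$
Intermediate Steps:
$K{\left(W \right)} = \frac{16}{3}$ ($K{\left(W \right)} = 2 \left(\left(5 \cdot \frac{1}{3} + 1\right) + 0\right) = 2 \left(\left(\frac{5}{3} + 1\right) + 0\right) = 2 \left(\frac{8}{3} + 0\right) = 2 \cdot \frac{8}{3} = \frac{16}{3}$)
$\left(-10 + \sqrt{2 + K{\left(v \right)}}\right)^{2} = \left(-10 + \sqrt{2 + \frac{16}{3}}\right)^{2} = \left(-10 + \sqrt{\frac{22}{3}}\right)^{2} = \left(-10 + \frac{\sqrt{66}}{3}\right)^{2}$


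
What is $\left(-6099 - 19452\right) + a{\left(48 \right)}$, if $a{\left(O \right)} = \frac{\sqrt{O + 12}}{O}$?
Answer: $-25551 + \frac{\sqrt{15}}{24} \approx -25551.0$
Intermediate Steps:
$a{\left(O \right)} = \frac{\sqrt{12 + O}}{O}$
$\left(-6099 - 19452\right) + a{\left(48 \right)} = \left(-6099 - 19452\right) + \frac{\sqrt{12 + 48}}{48} = -25551 + \frac{\sqrt{60}}{48} = -25551 + \frac{2 \sqrt{15}}{48} = -25551 + \frac{\sqrt{15}}{24}$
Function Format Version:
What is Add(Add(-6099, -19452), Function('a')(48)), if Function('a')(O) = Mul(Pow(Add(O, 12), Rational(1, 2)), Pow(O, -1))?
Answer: Add(-25551, Mul(Rational(1, 24), Pow(15, Rational(1, 2)))) ≈ -25551.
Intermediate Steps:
Function('a')(O) = Mul(Pow(O, -1), Pow(Add(12, O), Rational(1, 2))) (Function('a')(O) = Mul(Pow(Add(12, O), Rational(1, 2)), Pow(O, -1)) = Mul(Pow(O, -1), Pow(Add(12, O), Rational(1, 2))))
Add(Add(-6099, -19452), Function('a')(48)) = Add(Add(-6099, -19452), Mul(Pow(48, -1), Pow(Add(12, 48), Rational(1, 2)))) = Add(-25551, Mul(Rational(1, 48), Pow(60, Rational(1, 2)))) = Add(-25551, Mul(Rational(1, 48), Mul(2, Pow(15, Rational(1, 2))))) = Add(-25551, Mul(Rational(1, 24), Pow(15, Rational(1, 2))))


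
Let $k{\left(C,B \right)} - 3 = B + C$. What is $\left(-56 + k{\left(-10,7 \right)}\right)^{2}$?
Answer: $3136$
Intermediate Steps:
$k{\left(C,B \right)} = 3 + B + C$ ($k{\left(C,B \right)} = 3 + \left(B + C\right) = 3 + B + C$)
$\left(-56 + k{\left(-10,7 \right)}\right)^{2} = \left(-56 + \left(3 + 7 - 10\right)\right)^{2} = \left(-56 + 0\right)^{2} = \left(-56\right)^{2} = 3136$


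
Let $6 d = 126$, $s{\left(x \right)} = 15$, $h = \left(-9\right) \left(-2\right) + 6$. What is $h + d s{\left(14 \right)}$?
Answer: $339$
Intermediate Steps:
$h = 24$ ($h = 18 + 6 = 24$)
$d = 21$ ($d = \frac{1}{6} \cdot 126 = 21$)
$h + d s{\left(14 \right)} = 24 + 21 \cdot 15 = 24 + 315 = 339$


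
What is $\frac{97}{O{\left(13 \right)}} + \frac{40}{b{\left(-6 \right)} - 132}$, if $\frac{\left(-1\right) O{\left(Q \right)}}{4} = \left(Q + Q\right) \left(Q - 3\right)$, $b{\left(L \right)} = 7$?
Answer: $- \frac{2149}{5200} \approx -0.41327$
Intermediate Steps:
$O{\left(Q \right)} = - 8 Q \left(-3 + Q\right)$ ($O{\left(Q \right)} = - 4 \left(Q + Q\right) \left(Q - 3\right) = - 4 \cdot 2 Q \left(-3 + Q\right) = - 8 Q \left(-3 + Q\right)$)
$\frac{97}{O{\left(13 \right)}} + \frac{40}{b{\left(-6 \right)} - 132} = \frac{97}{8 \cdot 13 \left(3 - 13\right)} + \frac{40}{7 - 132} = \frac{97}{8 \cdot 13 \left(3 - 13\right)} + \frac{40}{-125} = \frac{97}{8 \cdot 13 \left(-10\right)} + 40 \left(- \frac{1}{125}\right) = \frac{97}{-1040} - \frac{8}{25} = 97 \left(- \frac{1}{1040}\right) - \frac{8}{25} = - \frac{97}{1040} - \frac{8}{25} = - \frac{2149}{5200}$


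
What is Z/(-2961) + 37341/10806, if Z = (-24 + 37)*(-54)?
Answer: 4376019/1185058 ≈ 3.6927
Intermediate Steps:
Z = -702 (Z = 13*(-54) = -702)
Z/(-2961) + 37341/10806 = -702/(-2961) + 37341/10806 = -702*(-1/2961) + 37341*(1/10806) = 78/329 + 12447/3602 = 4376019/1185058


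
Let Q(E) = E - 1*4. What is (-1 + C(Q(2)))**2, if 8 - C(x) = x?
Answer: 81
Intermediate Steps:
Q(E) = -4 + E (Q(E) = E - 4 = -4 + E)
C(x) = 8 - x
(-1 + C(Q(2)))**2 = (-1 + (8 - (-4 + 2)))**2 = (-1 + (8 - 1*(-2)))**2 = (-1 + (8 + 2))**2 = (-1 + 10)**2 = 9**2 = 81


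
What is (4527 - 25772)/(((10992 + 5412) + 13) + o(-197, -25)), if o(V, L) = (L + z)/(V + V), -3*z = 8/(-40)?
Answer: -8968425/6930346 ≈ -1.2941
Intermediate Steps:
z = 1/15 (z = -8/(3*(-40)) = -8*(-1)/(3*40) = -1/3*(-1/5) = 1/15 ≈ 0.066667)
o(V, L) = (1/15 + L)/(2*V) (o(V, L) = (L + 1/15)/(V + V) = (1/15 + L)/((2*V)) = (1/15 + L)*(1/(2*V)) = (1/15 + L)/(2*V))
(4527 - 25772)/(((10992 + 5412) + 13) + o(-197, -25)) = (4527 - 25772)/(((10992 + 5412) + 13) + (1/30)*(1 + 15*(-25))/(-197)) = -21245/((16404 + 13) + (1/30)*(-1/197)*(1 - 375)) = -21245/(16417 + (1/30)*(-1/197)*(-374)) = -21245/(16417 + 187/2955) = -21245/48512422/2955 = -21245*2955/48512422 = -8968425/6930346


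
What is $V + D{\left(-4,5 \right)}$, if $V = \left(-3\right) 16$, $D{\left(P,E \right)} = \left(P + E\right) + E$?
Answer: $-42$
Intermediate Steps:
$D{\left(P,E \right)} = P + 2 E$ ($D{\left(P,E \right)} = \left(E + P\right) + E = P + 2 E$)
$V = -48$
$V + D{\left(-4,5 \right)} = -48 + \left(-4 + 2 \cdot 5\right) = -48 + \left(-4 + 10\right) = -48 + 6 = -42$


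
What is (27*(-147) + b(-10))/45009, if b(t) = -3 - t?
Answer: -3962/45009 ≈ -0.088027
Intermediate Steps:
(27*(-147) + b(-10))/45009 = (27*(-147) + (-3 - 1*(-10)))/45009 = (-3969 + (-3 + 10))*(1/45009) = (-3969 + 7)*(1/45009) = -3962*1/45009 = -3962/45009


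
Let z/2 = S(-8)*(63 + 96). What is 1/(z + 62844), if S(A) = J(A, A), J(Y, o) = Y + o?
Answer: 1/57756 ≈ 1.7314e-5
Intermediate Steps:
S(A) = 2*A (S(A) = A + A = 2*A)
z = -5088 (z = 2*((2*(-8))*(63 + 96)) = 2*(-16*159) = 2*(-2544) = -5088)
1/(z + 62844) = 1/(-5088 + 62844) = 1/57756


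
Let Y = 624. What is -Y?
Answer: -624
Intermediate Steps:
-Y = -1*624 = -624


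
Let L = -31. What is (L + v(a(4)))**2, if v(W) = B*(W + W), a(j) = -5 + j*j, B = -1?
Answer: 2809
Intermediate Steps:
a(j) = -5 + j**2
v(W) = -2*W (v(W) = -(W + W) = -2*W)
(L + v(a(4)))**2 = (-31 - 2*(-5 + 4**2))**2 = (-31 - 2*(-5 + 16))**2 = (-31 - 2*11)**2 = (-31 - 22)**2 = (-53)**2 = 2809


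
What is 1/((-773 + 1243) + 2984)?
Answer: 1/3454 ≈ 0.00028952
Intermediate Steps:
1/((-773 + 1243) + 2984) = 1/(470 + 2984) = 1/3454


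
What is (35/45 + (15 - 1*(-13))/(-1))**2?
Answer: 60025/81 ≈ 741.05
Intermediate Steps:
(35/45 + (15 - 1*(-13))/(-1))**2 = (35*(1/45) + (15 + 13)*(-1))**2 = (7/9 + 28*(-1))**2 = (7/9 - 28)**2 = (-245/9)**2 = 60025/81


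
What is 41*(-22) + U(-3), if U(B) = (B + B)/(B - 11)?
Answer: -6311/7 ≈ -901.57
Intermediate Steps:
U(B) = 2*B/(-11 + B) (U(B) = (2*B)/(-11 + B) = 2*B/(-11 + B))
41*(-22) + U(-3) = 41*(-22) + 2*(-3)/(-11 - 3) = -902 + 2*(-3)/(-14) = -902 + 2*(-3)*(-1/14) = -902 + 3/7 = -6311/7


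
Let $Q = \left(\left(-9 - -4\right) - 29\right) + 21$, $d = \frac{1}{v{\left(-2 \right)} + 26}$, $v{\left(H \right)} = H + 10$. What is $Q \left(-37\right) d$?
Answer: $\frac{481}{34} \approx 14.147$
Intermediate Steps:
$v{\left(H \right)} = 10 + H$
$d = \frac{1}{34}$ ($d = \frac{1}{\left(10 - 2\right) + 26} = \frac{1}{8 + 26} = \frac{1}{34} \approx 0.029412$)
$Q = -13$ ($Q = \left(\left(-9 + 4\right) - 29\right) + 21 = \left(-5 - 29\right) + 21 = -34 + 21 = -13$)
$Q \left(-37\right) d = \left(-13\right) \left(-37\right) \frac{1}{34} = 481 \cdot \frac{1}{34} = \frac{481}{34}$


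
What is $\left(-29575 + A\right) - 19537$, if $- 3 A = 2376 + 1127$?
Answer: $- \frac{150839}{3} \approx -50280.0$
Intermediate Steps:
$A = - \frac{3503}{3}$ ($A = - \frac{2376 + 1127}{3} = \left(- \frac{1}{3}\right) 3503 = - \frac{3503}{3} \approx -1167.7$)
$\left(-29575 + A\right) - 19537 = \left(-29575 - \frac{3503}{3}\right) - 19537 = - \frac{92228}{3} - 19537 = - \frac{150839}{3}$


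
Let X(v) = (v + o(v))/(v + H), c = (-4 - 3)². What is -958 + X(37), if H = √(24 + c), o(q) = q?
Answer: -619415/648 - 37*√73/648 ≈ -956.38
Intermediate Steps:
c = 49 (c = (-7)² = 49)
H = √73 (H = √(24 + 49) = √73 ≈ 8.5440)
X(v) = 2*v/(v + √73) (X(v) = (v + v)/(v + √73) = (2*v)/(v + √73) = 2*v/(v + √73))
-958 + X(37) = -958 + 2*37/(37 + √73) = -958 + 74/(37 + √73)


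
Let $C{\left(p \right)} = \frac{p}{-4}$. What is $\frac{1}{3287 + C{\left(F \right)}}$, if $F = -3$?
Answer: $\frac{4}{13151} \approx 0.00030416$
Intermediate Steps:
$C{\left(p \right)} = - \frac{p}{4}$ ($C{\left(p \right)} = p \left(- \frac{1}{4}\right) = - \frac{p}{4}$)
$\frac{1}{3287 + C{\left(F \right)}} = \frac{1}{3287 - - \frac{3}{4}} = \frac{1}{3287 + \frac{3}{4}} = \frac{1}{\frac{13151}{4}} = \frac{4}{13151}$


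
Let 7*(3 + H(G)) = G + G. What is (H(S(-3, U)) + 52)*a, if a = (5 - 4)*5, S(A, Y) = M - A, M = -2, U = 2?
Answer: 1725/7 ≈ 246.43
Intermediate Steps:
S(A, Y) = -2 - A
H(G) = -3 + 2*G/7 (H(G) = -3 + (G + G)/7 = -3 + (2*G)/7 = -3 + 2*G/7)
a = 5 (a = 1*5 = 5)
(H(S(-3, U)) + 52)*a = ((-3 + 2*(-2 - 1*(-3))/7) + 52)*5 = ((-3 + 2*(-2 + 3)/7) + 52)*5 = ((-3 + (2/7)*1) + 52)*5 = ((-3 + 2/7) + 52)*5 = (-19/7 + 52)*5 = (345/7)*5 = 1725/7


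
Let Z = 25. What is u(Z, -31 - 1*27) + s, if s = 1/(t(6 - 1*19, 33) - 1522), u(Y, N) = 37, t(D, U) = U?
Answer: 55092/1489 ≈ 36.999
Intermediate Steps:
s = -1/1489 (s = 1/(33 - 1522) = 1/(-1489) = -1/1489 ≈ -0.00067159)
u(Z, -31 - 1*27) + s = 37 - 1/1489 = 55092/1489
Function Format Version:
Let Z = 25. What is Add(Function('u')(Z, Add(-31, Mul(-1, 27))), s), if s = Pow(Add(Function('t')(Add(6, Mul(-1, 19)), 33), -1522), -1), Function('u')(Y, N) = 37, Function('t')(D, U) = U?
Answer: Rational(55092, 1489) ≈ 36.999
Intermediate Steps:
s = Rational(-1, 1489) (s = Pow(Add(33, -1522), -1) = Pow(-1489, -1) = Rational(-1, 1489) ≈ -0.00067159)
Add(Function('u')(Z, Add(-31, Mul(-1, 27))), s) = Add(37, Rational(-1, 1489)) = Rational(55092, 1489)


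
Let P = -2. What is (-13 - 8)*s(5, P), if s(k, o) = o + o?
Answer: 84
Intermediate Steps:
s(k, o) = 2*o
(-13 - 8)*s(5, P) = (-13 - 8)*(2*(-2)) = -21*(-4) = 84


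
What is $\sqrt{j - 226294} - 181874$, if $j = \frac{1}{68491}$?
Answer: $-181874 + \frac{i \sqrt{1061549019259323}}{68491} \approx -1.8187 \cdot 10^{5} + 475.7 i$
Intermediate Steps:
$j = \frac{1}{68491} \approx 1.46 \cdot 10^{-5}$
$\sqrt{j - 226294} - 181874 = \sqrt{\frac{1}{68491} - 226294} - 181874 = \sqrt{- \frac{15499102353}{68491}} - 181874 = \frac{i \sqrt{1061549019259323}}{68491} - 181874 = -181874 + \frac{i \sqrt{1061549019259323}}{68491}$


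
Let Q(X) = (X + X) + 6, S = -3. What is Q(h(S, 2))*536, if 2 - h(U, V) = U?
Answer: 8576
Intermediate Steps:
h(U, V) = 2 - U
Q(X) = 6 + 2*X (Q(X) = 2*X + 6 = 6 + 2*X)
Q(h(S, 2))*536 = (6 + 2*(2 - 1*(-3)))*536 = (6 + 2*(2 + 3))*536 = (6 + 2*5)*536 = (6 + 10)*536 = 16*536 = 8576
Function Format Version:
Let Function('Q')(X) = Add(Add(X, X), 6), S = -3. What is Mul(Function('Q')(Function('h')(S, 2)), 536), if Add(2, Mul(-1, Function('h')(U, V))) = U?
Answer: 8576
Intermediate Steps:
Function('h')(U, V) = Add(2, Mul(-1, U))
Function('Q')(X) = Add(6, Mul(2, X)) (Function('Q')(X) = Add(Mul(2, X), 6) = Add(6, Mul(2, X)))
Mul(Function('Q')(Function('h')(S, 2)), 536) = Mul(Add(6, Mul(2, Add(2, Mul(-1, -3)))), 536) = Mul(Add(6, Mul(2, Add(2, 3))), 536) = Mul(Add(6, Mul(2, 5)), 536) = Mul(Add(6, 10), 536) = Mul(16, 536) = 8576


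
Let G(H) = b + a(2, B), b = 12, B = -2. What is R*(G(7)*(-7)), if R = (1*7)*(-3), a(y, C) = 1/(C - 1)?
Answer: 1715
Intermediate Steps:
a(y, C) = 1/(-1 + C)
G(H) = 35/3 (G(H) = 12 + 1/(-1 - 2) = 12 + 1/(-3) = 12 - ⅓ = 35/3)
R = -21 (R = 7*(-3) = -21)
R*(G(7)*(-7)) = -245*(-7) = -21*(-245/3) = 1715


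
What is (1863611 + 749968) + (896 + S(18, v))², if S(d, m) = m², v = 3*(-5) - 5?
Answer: 4293195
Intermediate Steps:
v = -20 (v = -15 - 5 = -20)
(1863611 + 749968) + (896 + S(18, v))² = (1863611 + 749968) + (896 + (-20)²)² = 2613579 + (896 + 400)² = 2613579 + 1296² = 2613579 + 1679616 = 4293195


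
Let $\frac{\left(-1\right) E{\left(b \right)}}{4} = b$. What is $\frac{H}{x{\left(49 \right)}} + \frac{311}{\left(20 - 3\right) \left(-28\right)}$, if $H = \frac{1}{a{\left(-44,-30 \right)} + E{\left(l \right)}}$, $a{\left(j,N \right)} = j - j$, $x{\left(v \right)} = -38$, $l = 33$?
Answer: $- \frac{389875}{596904} \approx -0.65316$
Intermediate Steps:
$E{\left(b \right)} = - 4 b$
$a{\left(j,N \right)} = 0$
$H = - \frac{1}{132}$ ($H = \frac{1}{0 - 132} = \frac{1}{-132} = - \frac{1}{132} \approx -0.0075758$)
$\frac{H}{x{\left(49 \right)}} + \frac{311}{\left(20 - 3\right) \left(-28\right)} = - \frac{1}{132 \left(-38\right)} + \frac{311}{\left(20 - 3\right) \left(-28\right)} = \left(- \frac{1}{132}\right) \left(- \frac{1}{38}\right) + \frac{311}{17 \left(-28\right)} = \frac{1}{5016} + \frac{311}{-476} = \frac{1}{5016} + 311 \left(- \frac{1}{476}\right) = \frac{1}{5016} - \frac{311}{476} = - \frac{389875}{596904}$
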